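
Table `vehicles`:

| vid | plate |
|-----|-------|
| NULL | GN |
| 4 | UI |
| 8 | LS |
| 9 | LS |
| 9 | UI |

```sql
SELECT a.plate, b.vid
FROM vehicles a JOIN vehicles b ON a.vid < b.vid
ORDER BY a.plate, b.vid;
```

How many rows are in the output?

5

INNER JOIN keeps only pairs where the ON condition holds.
Matching on a.vid < b.vid. A NULL in a compared column never satisfies the condition.
- a row (vid=NULL): no match → dropped.
- a row (vid=4): matches 3 b row(s) → 3 output row(s).
- a row (vid=8): matches 2 b row(s) → 2 output row(s).
- a row (vid=9): no match → dropped.
- a row (vid=9): no match → dropped.
Total: 5 rows.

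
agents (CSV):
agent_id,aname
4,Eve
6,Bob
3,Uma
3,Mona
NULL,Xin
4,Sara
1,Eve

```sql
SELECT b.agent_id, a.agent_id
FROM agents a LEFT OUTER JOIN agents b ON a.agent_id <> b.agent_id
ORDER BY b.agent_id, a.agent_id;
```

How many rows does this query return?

27

LEFT JOIN keeps every row from `agents a`; unmatched rows get NULL for `agents b`'s columns.
Matching on a.agent_id <> b.agent_id. A NULL in a compared column never satisfies the condition.
Matched pairs: 26; unmatched a rows kept: 1.
Total: 26 matched + 1 padded = 27 rows.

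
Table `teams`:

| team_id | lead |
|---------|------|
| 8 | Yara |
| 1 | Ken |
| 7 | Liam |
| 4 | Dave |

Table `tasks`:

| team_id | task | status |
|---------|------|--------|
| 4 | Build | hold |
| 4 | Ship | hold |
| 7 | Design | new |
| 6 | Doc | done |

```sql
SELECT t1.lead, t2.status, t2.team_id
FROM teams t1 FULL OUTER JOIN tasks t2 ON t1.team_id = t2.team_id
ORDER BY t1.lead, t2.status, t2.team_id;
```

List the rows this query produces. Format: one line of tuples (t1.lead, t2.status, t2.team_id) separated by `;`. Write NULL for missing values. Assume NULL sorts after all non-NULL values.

(Dave, hold, 4); (Dave, hold, 4); (Ken, NULL, NULL); (Liam, new, 7); (Yara, NULL, NULL); (NULL, done, 6)

FULL OUTER JOIN keeps every row from both sides; unmatched rows get NULL for the other side's columns.
Matching on t1.team_id = t2.team_id.
- t1 row (team_id=8): no match → kept, t2 columns NULL.
- t1 row (team_id=1): no match → kept, t2 columns NULL.
- t1 row (team_id=7): matches 1 t2 row(s) → 1 output row(s).
- t1 row (team_id=4): matches 2 t2 row(s) → 2 output row(s).
- plus 1 unmatched t2 row(s), each kept with NULL t1 columns.
After projecting and ordering:
t1.lead | t2.status | t2.team_id
Dave | hold | 4
Dave | hold | 4
Ken | NULL | NULL
Liam | new | 7
Yara | NULL | NULL
NULL | done | 6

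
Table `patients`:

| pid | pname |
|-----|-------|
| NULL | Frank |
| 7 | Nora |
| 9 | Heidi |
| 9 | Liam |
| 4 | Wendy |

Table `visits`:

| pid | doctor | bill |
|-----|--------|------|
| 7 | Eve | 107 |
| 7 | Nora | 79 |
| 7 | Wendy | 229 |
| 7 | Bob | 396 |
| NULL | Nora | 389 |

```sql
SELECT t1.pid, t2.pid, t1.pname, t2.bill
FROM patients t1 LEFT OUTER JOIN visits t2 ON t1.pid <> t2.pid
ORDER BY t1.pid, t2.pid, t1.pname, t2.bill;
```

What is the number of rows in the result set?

14

LEFT JOIN keeps every row from `patients`; unmatched rows get NULL for `visits`'s columns.
Matching on t1.pid <> t2.pid. A NULL in a compared column never satisfies the condition.
- t1[0] pid=NULL → no match; kept with NULLs on the t2 side.
- t1[1] pid=7 → no match; kept with NULLs on the t2 side.
- t1[2] pid=9 → 4 match(es) in t2 → 4 row(s).
- t1[3] pid=9 → 4 match(es) in t2 → 4 row(s).
- t1[4] pid=4 → 4 match(es) in t2 → 4 row(s).
Total: 12 matched + 2 padded = 14 rows.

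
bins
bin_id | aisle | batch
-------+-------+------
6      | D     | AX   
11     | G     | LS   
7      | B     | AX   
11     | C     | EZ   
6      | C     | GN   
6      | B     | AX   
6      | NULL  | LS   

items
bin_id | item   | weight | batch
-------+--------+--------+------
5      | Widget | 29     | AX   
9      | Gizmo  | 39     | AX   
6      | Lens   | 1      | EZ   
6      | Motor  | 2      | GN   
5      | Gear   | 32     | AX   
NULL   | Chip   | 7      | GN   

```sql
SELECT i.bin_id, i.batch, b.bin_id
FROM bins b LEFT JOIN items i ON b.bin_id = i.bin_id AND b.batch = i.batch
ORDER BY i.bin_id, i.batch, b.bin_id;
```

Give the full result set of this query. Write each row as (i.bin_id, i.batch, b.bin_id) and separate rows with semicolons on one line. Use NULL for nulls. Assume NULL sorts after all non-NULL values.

(6, GN, 6); (NULL, NULL, 6); (NULL, NULL, 6); (NULL, NULL, 6); (NULL, NULL, 7); (NULL, NULL, 11); (NULL, NULL, 11)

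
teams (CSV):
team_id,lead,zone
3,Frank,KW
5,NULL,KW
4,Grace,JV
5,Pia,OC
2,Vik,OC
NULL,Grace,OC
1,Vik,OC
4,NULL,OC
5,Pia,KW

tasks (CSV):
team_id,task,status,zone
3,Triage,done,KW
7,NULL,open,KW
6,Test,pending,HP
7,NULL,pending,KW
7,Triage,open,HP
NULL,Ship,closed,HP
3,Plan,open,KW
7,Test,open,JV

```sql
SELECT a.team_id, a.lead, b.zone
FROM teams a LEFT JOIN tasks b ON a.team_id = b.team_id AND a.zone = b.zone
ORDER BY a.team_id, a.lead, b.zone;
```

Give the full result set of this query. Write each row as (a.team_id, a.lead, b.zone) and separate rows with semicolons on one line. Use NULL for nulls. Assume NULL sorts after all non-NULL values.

LEFT JOIN keeps every row from `teams`; unmatched rows get NULL for `tasks`'s columns.
Matching on a.team_id = b.team_id AND a.zone = b.zone. A NULL in a compared column never satisfies the condition.
Matched pairs: 2; unmatched a rows kept: 8.

(1, Vik, NULL); (2, Vik, NULL); (3, Frank, KW); (3, Frank, KW); (4, Grace, NULL); (4, NULL, NULL); (5, Pia, NULL); (5, Pia, NULL); (5, NULL, NULL); (NULL, Grace, NULL)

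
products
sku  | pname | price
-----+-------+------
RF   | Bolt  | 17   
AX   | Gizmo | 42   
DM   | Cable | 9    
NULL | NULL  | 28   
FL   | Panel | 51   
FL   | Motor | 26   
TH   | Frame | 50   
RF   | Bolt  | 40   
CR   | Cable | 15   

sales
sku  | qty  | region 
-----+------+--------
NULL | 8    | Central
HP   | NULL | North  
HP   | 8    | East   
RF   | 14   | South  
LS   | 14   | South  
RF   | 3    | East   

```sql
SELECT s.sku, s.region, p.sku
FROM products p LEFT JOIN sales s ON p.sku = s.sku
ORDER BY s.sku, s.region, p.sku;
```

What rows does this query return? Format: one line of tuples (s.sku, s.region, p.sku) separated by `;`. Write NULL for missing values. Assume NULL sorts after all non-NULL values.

(RF, East, RF); (RF, East, RF); (RF, South, RF); (RF, South, RF); (NULL, NULL, AX); (NULL, NULL, CR); (NULL, NULL, DM); (NULL, NULL, FL); (NULL, NULL, FL); (NULL, NULL, TH); (NULL, NULL, NULL)

LEFT JOIN keeps every row from `products`; unmatched rows get NULL for `sales`'s columns.
Matching on p.sku = s.sku. A NULL in a compared column never satisfies the condition.
- p row (sku=RF): matches 2 s row(s) → 2 output row(s).
- p row (sku=AX): no match → kept, s columns NULL.
- p row (sku=DM): no match → kept, s columns NULL.
- p row (sku=NULL): no match → kept, s columns NULL.
- p row (sku=FL): no match → kept, s columns NULL.
- p row (sku=FL): no match → kept, s columns NULL.
- p row (sku=TH): no match → kept, s columns NULL.
- p row (sku=RF): matches 2 s row(s) → 2 output row(s).
- p row (sku=CR): no match → kept, s columns NULL.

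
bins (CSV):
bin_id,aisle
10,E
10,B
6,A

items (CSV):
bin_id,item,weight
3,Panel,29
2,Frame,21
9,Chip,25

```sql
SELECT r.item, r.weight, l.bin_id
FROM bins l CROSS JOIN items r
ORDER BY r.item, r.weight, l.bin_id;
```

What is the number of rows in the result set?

CROSS JOIN pairs every row of `bins` with every row of `items`: 3 × 3 = 9 rows.

9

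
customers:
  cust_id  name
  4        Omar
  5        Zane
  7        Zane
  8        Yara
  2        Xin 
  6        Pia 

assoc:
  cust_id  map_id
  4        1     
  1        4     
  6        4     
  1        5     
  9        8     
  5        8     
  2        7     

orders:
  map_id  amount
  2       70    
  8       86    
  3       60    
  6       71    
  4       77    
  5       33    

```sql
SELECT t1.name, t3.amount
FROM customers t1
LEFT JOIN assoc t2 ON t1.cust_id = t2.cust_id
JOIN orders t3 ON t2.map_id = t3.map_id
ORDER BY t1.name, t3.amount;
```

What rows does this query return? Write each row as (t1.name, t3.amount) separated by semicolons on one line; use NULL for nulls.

(Pia, 77); (Zane, 86)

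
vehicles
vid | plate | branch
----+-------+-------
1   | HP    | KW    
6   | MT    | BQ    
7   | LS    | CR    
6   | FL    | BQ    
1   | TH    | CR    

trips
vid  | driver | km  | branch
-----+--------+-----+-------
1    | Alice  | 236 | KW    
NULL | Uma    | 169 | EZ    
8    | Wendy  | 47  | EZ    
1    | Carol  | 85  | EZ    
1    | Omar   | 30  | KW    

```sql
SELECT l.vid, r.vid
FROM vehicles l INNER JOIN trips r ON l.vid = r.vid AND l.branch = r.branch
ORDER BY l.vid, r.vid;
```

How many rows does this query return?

INNER JOIN keeps only pairs where the ON condition holds.
Matching on l.vid = r.vid AND l.branch = r.branch. A NULL in a compared column never satisfies the condition.
Matched pairs: 2.
Total: 2 rows.

2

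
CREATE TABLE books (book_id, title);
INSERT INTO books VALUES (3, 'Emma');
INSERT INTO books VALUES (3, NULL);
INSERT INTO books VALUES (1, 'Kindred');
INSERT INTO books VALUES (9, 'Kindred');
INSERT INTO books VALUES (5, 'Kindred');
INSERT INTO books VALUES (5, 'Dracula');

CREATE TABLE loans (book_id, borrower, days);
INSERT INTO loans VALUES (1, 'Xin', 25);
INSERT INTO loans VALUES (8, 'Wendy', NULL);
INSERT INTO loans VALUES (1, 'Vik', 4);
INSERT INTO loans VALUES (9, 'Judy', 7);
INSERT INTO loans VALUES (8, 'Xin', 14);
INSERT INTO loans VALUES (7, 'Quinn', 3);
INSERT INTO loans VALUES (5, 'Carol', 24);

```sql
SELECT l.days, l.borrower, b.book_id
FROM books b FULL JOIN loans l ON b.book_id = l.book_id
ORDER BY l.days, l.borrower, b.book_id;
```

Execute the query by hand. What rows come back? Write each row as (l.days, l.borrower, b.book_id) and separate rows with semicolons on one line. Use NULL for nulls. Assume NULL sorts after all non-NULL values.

FULL OUTER JOIN keeps every row from both sides; unmatched rows get NULL for the other side's columns.
Matching on b.book_id = l.book_id.
- book_id=3: no l row matches, row kept with l columns NULL.
- book_id=3: no l row matches, row kept with l columns NULL.
- book_id=1: 2 matching l row(s), so 2 row(s) emitted.
- book_id=9: 1 matching l row(s), so 1 row(s) emitted.
- book_id=5: 1 matching l row(s), so 1 row(s) emitted.
- book_id=5: 1 matching l row(s), so 1 row(s) emitted.
- 3 row(s) from l found no b partner → padded with NULL.
After projecting and ordering:
l.days | l.borrower | b.book_id
3 | Quinn | NULL
4 | Vik | 1
7 | Judy | 9
14 | Xin | NULL
24 | Carol | 5
24 | Carol | 5
25 | Xin | 1
NULL | Wendy | NULL
NULL | NULL | 3
NULL | NULL | 3

(3, Quinn, NULL); (4, Vik, 1); (7, Judy, 9); (14, Xin, NULL); (24, Carol, 5); (24, Carol, 5); (25, Xin, 1); (NULL, Wendy, NULL); (NULL, NULL, 3); (NULL, NULL, 3)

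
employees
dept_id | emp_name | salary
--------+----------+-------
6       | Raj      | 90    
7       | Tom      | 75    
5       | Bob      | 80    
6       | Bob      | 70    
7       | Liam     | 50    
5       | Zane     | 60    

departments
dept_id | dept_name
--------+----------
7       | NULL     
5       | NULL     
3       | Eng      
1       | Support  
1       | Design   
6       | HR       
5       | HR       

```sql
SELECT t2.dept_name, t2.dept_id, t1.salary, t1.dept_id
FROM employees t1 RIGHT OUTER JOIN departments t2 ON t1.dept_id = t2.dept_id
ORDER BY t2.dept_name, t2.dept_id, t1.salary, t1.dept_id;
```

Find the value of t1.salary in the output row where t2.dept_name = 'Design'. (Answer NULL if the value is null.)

NULL

RIGHT JOIN keeps every row from `departments`; unmatched rows get NULL for `employees`'s columns.
Matching on t1.dept_id = t2.dept_id.
Matched pairs: 8; unmatched t2 rows kept: 3.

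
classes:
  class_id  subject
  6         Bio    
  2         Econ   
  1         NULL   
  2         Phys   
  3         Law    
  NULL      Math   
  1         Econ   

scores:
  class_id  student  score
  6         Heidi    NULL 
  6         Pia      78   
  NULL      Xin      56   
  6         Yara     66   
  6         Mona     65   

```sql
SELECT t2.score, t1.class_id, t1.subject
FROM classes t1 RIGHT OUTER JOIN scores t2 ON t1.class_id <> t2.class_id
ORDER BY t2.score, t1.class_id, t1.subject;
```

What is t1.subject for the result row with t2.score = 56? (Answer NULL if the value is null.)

NULL

RIGHT JOIN keeps every row from `scores`; unmatched rows get NULL for `classes`'s columns.
Matching on t1.class_id <> t2.class_id. A NULL in a compared column never satisfies the condition.
Matched pairs: 20; unmatched t2 rows kept: 1.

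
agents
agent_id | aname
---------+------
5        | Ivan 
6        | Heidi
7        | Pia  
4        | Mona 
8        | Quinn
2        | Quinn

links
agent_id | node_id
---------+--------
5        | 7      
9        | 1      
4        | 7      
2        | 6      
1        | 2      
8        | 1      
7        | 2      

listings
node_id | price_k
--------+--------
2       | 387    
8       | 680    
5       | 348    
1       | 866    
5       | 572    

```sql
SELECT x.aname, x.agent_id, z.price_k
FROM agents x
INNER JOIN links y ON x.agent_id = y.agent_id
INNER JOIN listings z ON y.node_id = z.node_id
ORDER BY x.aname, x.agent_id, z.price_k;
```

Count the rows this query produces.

2

Evaluate left to right. First `agents x INNER JOIN links y` on agent_id: 5 row(s).
Then INNER JOIN `listings z` on node_id: keep only rows whose y.node_id appears in z.
Result: 2 row(s).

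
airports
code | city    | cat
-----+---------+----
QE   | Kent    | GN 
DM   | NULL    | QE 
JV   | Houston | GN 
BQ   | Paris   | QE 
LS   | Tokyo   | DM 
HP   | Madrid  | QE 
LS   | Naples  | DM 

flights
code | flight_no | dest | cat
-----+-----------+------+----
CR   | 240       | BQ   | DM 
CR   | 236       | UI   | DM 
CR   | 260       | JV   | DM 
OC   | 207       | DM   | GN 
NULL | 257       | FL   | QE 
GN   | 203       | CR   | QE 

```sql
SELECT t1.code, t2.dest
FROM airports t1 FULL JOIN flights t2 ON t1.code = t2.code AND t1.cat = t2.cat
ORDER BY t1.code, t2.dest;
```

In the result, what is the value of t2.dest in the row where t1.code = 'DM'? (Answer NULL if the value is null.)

NULL

FULL OUTER JOIN keeps every row from both sides; unmatched rows get NULL for the other side's columns.
Matching on t1.code = t2.code AND t1.cat = t2.cat. A NULL in a compared column never satisfies the condition.
Matched pairs: 0; unmatched t1 rows kept: 7; unmatched t2 rows kept: 6.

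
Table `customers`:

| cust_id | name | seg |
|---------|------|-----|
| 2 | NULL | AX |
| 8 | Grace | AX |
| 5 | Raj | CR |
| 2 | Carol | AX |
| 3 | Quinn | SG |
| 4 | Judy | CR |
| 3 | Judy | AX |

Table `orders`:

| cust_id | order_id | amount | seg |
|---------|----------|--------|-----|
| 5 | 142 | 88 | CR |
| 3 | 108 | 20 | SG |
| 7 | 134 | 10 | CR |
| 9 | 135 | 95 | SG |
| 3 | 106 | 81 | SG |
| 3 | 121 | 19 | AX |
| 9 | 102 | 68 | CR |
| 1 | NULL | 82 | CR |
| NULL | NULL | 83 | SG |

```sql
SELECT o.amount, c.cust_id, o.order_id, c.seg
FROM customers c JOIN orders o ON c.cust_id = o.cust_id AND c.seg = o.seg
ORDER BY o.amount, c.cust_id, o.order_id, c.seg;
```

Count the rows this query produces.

INNER JOIN keeps only pairs where the ON condition holds.
Matching on c.cust_id = o.cust_id AND c.seg = o.seg. A NULL in a compared column never satisfies the condition.
- cust_id=2, seg=AX: no matching o row, dropped.
- cust_id=8, seg=AX: no matching o row, dropped.
- cust_id=5, seg=CR: 1 matching o row(s), so 1 row(s) emitted.
- cust_id=2, seg=AX: no matching o row, dropped.
- cust_id=3, seg=SG: 2 matching o row(s), so 2 row(s) emitted.
- cust_id=4, seg=CR: no matching o row, dropped.
- cust_id=3, seg=AX: 1 matching o row(s), so 1 row(s) emitted.
Total: 4 rows.

4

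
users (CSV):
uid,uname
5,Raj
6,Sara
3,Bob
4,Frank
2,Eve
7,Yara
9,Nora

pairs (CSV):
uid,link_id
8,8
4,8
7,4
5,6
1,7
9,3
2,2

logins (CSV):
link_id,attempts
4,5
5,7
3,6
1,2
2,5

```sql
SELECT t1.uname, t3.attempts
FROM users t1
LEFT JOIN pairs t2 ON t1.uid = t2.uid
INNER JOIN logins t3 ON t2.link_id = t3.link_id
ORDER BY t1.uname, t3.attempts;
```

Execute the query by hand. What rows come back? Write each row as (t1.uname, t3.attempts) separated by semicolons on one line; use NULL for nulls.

Step 1 — t1 LEFT JOIN t2 on uid → 7 row(s).
Then INNER JOIN `logins t3` on link_id: keep only rows whose t2.link_id appears in t3.

(Eve, 5); (Nora, 6); (Yara, 5)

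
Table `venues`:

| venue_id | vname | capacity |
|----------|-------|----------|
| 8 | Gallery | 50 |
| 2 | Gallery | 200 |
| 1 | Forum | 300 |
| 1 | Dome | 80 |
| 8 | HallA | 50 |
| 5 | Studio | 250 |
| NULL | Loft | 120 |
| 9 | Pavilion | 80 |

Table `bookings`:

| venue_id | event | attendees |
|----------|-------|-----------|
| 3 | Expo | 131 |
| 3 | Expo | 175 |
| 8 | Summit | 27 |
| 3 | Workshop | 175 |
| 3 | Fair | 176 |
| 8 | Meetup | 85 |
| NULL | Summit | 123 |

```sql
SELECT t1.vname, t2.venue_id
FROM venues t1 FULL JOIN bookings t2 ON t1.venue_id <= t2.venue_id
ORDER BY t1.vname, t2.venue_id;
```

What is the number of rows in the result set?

27

FULL OUTER JOIN keeps every row from both sides; unmatched rows get NULL for the other side's columns.
Matching on t1.venue_id <= t2.venue_id. A NULL in a compared column never satisfies the condition.
- t1 (venue_id=8) pairs with 2 row(s) of t2.
- t1 (venue_id=2) pairs with 6 row(s) of t2.
- t1 (venue_id=1) pairs with 6 row(s) of t2.
- t1 (venue_id=1) pairs with 6 row(s) of t2.
- t1 (venue_id=8) pairs with 2 row(s) of t2.
- t1 (venue_id=5) pairs with 2 row(s) of t2.
- t1 (venue_id=NULL) has no partner → padded with NULL.
- t1 (venue_id=9) has no partner → padded with NULL.
- 1 row(s) from t2 found no t1 partner → padded with NULL.
Total: 24 matched + 3 padded = 27 rows.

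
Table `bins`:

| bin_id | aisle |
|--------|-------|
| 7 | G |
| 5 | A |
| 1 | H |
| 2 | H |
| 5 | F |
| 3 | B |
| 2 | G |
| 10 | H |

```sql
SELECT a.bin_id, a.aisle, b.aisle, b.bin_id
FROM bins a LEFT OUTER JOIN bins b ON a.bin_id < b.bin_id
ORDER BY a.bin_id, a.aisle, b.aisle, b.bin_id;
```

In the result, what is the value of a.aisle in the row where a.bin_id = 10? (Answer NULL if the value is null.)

H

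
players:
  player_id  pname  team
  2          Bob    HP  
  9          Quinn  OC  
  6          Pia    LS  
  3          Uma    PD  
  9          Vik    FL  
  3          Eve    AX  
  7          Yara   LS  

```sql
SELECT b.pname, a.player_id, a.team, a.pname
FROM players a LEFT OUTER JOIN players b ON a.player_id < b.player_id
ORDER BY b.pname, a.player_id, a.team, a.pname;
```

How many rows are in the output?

21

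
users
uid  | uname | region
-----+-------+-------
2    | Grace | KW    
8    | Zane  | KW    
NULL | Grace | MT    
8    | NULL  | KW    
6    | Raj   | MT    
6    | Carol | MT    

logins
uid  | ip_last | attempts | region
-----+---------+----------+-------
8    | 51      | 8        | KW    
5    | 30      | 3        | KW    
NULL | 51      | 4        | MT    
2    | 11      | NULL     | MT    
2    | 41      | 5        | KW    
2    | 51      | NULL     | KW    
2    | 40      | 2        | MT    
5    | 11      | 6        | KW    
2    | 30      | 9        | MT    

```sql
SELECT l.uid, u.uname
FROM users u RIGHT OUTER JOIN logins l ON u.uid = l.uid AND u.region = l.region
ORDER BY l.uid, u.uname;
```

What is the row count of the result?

RIGHT JOIN keeps every row from `logins`; unmatched rows get NULL for `users`'s columns.
Matching on u.uid = l.uid AND u.region = l.region. A NULL in a compared column never satisfies the condition.
- uid=2, region=KW: 2 matching l row(s), so 2 row(s) emitted.
- uid=8, region=KW: 1 matching l row(s), so 1 row(s) emitted.
- uid=NULL, region=MT: no matching l row.
- uid=8, region=KW: 1 matching l row(s), so 1 row(s) emitted.
- uid=6, region=MT: no matching l row.
- uid=6, region=MT: no matching l row.
- 6 l row(s) had no u match → kept, u columns NULL.
Total: 4 matched + 6 padded = 10 rows.

10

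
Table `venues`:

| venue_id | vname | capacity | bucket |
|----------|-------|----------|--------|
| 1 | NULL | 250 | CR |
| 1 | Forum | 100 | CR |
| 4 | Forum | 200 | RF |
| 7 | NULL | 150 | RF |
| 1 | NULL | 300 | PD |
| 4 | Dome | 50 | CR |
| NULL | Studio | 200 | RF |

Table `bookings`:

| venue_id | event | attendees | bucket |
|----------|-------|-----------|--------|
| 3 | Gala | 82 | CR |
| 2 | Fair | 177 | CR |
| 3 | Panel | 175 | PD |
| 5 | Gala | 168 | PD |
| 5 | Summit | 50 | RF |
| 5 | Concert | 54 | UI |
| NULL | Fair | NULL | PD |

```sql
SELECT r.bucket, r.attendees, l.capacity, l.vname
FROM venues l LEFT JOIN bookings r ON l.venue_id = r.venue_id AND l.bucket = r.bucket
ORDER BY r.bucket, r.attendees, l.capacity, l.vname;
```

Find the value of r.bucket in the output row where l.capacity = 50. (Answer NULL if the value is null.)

LEFT JOIN keeps every row from `venues`; unmatched rows get NULL for `bookings`'s columns.
Matching on l.venue_id = r.venue_id AND l.bucket = r.bucket. A NULL in a compared column never satisfies the condition.
- l row (venue_id=1, bucket=CR): no match → kept, r columns NULL.
- l row (venue_id=1, bucket=CR): no match → kept, r columns NULL.
- l row (venue_id=4, bucket=RF): no match → kept, r columns NULL.
- l row (venue_id=7, bucket=RF): no match → kept, r columns NULL.
- l row (venue_id=1, bucket=PD): no match → kept, r columns NULL.
- l row (venue_id=4, bucket=CR): no match → kept, r columns NULL.
- l row (venue_id=NULL, bucket=RF): no match → kept, r columns NULL.

NULL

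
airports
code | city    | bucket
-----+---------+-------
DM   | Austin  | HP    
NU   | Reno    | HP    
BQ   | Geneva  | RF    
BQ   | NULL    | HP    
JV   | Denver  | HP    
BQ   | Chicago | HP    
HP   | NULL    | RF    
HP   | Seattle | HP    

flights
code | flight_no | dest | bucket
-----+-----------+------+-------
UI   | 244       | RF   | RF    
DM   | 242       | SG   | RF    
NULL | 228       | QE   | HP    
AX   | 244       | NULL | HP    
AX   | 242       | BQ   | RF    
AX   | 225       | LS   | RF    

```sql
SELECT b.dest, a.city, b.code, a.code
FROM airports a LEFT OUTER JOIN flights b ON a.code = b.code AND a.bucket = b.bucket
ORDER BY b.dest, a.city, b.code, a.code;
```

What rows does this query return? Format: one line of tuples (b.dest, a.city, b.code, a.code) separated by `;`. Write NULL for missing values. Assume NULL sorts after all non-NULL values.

(NULL, Austin, NULL, DM); (NULL, Chicago, NULL, BQ); (NULL, Denver, NULL, JV); (NULL, Geneva, NULL, BQ); (NULL, Reno, NULL, NU); (NULL, Seattle, NULL, HP); (NULL, NULL, NULL, BQ); (NULL, NULL, NULL, HP)

LEFT JOIN keeps every row from `airports`; unmatched rows get NULL for `flights`'s columns.
Matching on a.code = b.code AND a.bucket = b.bucket. A NULL in a compared column never satisfies the condition.
- code=DM, bucket=HP: no b row matches, row kept with b columns NULL.
- code=NU, bucket=HP: no b row matches, row kept with b columns NULL.
- code=BQ, bucket=RF: no b row matches, row kept with b columns NULL.
- code=BQ, bucket=HP: no b row matches, row kept with b columns NULL.
- code=JV, bucket=HP: no b row matches, row kept with b columns NULL.
- code=BQ, bucket=HP: no b row matches, row kept with b columns NULL.
- code=HP, bucket=RF: no b row matches, row kept with b columns NULL.
- code=HP, bucket=HP: no b row matches, row kept with b columns NULL.
After projecting and ordering:
b.dest | a.city | b.code | a.code
NULL | Austin | NULL | DM
NULL | Chicago | NULL | BQ
NULL | Denver | NULL | JV
NULL | Geneva | NULL | BQ
NULL | Reno | NULL | NU
NULL | Seattle | NULL | HP
NULL | NULL | NULL | BQ
NULL | NULL | NULL | HP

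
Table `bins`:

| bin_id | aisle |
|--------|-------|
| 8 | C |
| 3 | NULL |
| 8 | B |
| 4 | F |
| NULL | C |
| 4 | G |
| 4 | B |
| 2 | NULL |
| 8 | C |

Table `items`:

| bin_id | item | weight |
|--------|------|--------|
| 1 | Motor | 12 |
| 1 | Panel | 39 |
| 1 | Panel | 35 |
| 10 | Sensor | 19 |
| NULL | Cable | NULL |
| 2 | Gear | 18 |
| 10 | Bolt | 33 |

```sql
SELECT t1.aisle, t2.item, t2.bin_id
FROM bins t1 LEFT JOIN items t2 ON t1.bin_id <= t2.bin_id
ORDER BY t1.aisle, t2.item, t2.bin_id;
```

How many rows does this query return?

LEFT JOIN keeps every row from `bins`; unmatched rows get NULL for `items`'s columns.
Matching on t1.bin_id <= t2.bin_id. A NULL in a compared column never satisfies the condition.
- t1 (bin_id=8) pairs with 2 row(s) of t2.
- t1 (bin_id=3) pairs with 2 row(s) of t2.
- t1 (bin_id=8) pairs with 2 row(s) of t2.
- t1 (bin_id=4) pairs with 2 row(s) of t2.
- t1 (bin_id=NULL) has no partner → padded with NULL.
- t1 (bin_id=4) pairs with 2 row(s) of t2.
- t1 (bin_id=4) pairs with 2 row(s) of t2.
- t1 (bin_id=2) pairs with 3 row(s) of t2.
- t1 (bin_id=8) pairs with 2 row(s) of t2.
Total: 17 matched + 1 padded = 18 rows.

18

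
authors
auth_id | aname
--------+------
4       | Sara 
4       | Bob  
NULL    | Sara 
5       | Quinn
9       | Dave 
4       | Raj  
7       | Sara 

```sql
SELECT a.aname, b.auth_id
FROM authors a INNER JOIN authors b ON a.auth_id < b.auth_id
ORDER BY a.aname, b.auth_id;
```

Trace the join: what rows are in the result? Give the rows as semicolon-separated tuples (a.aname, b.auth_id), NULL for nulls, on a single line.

(Bob, 5); (Bob, 7); (Bob, 9); (Quinn, 7); (Quinn, 9); (Raj, 5); (Raj, 7); (Raj, 9); (Sara, 5); (Sara, 7); (Sara, 9); (Sara, 9)

INNER JOIN keeps only pairs where the ON condition holds.
Matching on a.auth_id < b.auth_id. A NULL in a compared column never satisfies the condition.
- a[0] auth_id=4 → 3 match(es) in b → 3 row(s).
- a[1] auth_id=4 → 3 match(es) in b → 3 row(s).
- a[2] auth_id=NULL → no match; dropped.
- a[3] auth_id=5 → 2 match(es) in b → 2 row(s).
- a[4] auth_id=9 → no match; dropped.
- a[5] auth_id=4 → 3 match(es) in b → 3 row(s).
- a[6] auth_id=7 → 1 match(es) in b → 1 row(s).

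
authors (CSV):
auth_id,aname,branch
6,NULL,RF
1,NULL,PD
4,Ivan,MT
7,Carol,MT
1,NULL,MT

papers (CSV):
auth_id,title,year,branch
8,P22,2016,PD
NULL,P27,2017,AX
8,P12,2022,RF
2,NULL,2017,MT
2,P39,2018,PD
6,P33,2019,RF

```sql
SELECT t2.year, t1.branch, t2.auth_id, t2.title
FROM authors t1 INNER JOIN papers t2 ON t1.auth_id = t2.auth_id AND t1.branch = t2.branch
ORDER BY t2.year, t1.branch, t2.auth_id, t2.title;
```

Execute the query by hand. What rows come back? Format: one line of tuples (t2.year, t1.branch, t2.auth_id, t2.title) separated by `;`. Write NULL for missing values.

INNER JOIN keeps only pairs where the ON condition holds.
Matching on t1.auth_id = t2.auth_id AND t1.branch = t2.branch. A NULL in a compared column never satisfies the condition.
- auth_id=6, branch=RF: 1 matching t2 row(s), so 1 row(s) emitted.
- auth_id=1, branch=PD: no matching t2 row, dropped.
- auth_id=4, branch=MT: no matching t2 row, dropped.
- auth_id=7, branch=MT: no matching t2 row, dropped.
- auth_id=1, branch=MT: no matching t2 row, dropped.
After projecting and ordering:
t2.year | t1.branch | t2.auth_id | t2.title
2019 | RF | 6 | P33

(2019, RF, 6, P33)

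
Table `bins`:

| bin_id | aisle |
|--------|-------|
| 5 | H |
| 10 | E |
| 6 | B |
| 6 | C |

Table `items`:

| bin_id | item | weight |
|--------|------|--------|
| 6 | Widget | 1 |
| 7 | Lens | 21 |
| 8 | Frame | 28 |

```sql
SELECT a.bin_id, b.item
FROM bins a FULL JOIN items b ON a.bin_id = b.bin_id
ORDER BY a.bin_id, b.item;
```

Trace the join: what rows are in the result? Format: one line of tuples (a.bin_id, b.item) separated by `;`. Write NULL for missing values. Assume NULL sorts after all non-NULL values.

FULL OUTER JOIN keeps every row from both sides; unmatched rows get NULL for the other side's columns.
Matching on a.bin_id = b.bin_id.
Matched pairs: 2; unmatched a rows kept: 2; unmatched b rows kept: 2.

(5, NULL); (6, Widget); (6, Widget); (10, NULL); (NULL, Frame); (NULL, Lens)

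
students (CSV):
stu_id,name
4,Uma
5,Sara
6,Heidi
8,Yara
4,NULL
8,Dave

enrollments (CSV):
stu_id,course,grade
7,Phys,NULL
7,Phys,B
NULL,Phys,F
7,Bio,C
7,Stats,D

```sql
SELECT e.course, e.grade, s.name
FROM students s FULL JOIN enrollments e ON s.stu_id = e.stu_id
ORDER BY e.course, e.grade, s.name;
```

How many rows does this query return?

11

FULL OUTER JOIN keeps every row from both sides; unmatched rows get NULL for the other side's columns.
Matching on s.stu_id = e.stu_id. A NULL in a compared column never satisfies the condition.
- stu_id=4: no e row matches, row kept with e columns NULL.
- stu_id=5: no e row matches, row kept with e columns NULL.
- stu_id=6: no e row matches, row kept with e columns NULL.
- stu_id=8: no e row matches, row kept with e columns NULL.
- stu_id=4: no e row matches, row kept with e columns NULL.
- stu_id=8: no e row matches, row kept with e columns NULL.
- 5 row(s) from e found no s partner → padded with NULL.
Total: 0 matched + 11 padded = 11 rows.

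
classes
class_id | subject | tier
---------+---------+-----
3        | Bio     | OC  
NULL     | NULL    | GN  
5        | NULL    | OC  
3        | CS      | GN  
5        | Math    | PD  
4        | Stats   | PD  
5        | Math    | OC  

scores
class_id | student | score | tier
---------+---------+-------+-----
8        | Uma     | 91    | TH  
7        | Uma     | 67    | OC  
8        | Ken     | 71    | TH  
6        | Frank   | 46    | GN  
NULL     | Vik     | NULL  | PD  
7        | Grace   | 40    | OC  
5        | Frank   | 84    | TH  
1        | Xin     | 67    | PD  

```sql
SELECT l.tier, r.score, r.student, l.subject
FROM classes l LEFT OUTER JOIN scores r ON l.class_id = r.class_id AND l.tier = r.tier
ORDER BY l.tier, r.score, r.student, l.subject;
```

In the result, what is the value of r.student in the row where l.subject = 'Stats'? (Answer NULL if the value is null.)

NULL

LEFT JOIN keeps every row from `classes`; unmatched rows get NULL for `scores`'s columns.
Matching on l.class_id = r.class_id AND l.tier = r.tier. A NULL in a compared column never satisfies the condition.
- class_id=3, tier=OC: no r row matches, row kept with r columns NULL.
- class_id=NULL, tier=GN: no r row matches, row kept with r columns NULL.
- class_id=5, tier=OC: no r row matches, row kept with r columns NULL.
- class_id=3, tier=GN: no r row matches, row kept with r columns NULL.
- class_id=5, tier=PD: no r row matches, row kept with r columns NULL.
- class_id=4, tier=PD: no r row matches, row kept with r columns NULL.
- class_id=5, tier=OC: no r row matches, row kept with r columns NULL.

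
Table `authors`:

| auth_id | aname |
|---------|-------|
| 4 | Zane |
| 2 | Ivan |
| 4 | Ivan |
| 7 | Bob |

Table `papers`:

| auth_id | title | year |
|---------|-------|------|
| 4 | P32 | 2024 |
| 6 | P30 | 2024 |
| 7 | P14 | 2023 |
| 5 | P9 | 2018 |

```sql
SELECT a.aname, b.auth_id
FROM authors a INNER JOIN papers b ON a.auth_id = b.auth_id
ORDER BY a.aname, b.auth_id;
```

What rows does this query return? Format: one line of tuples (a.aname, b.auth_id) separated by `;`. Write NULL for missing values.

(Bob, 7); (Ivan, 4); (Zane, 4)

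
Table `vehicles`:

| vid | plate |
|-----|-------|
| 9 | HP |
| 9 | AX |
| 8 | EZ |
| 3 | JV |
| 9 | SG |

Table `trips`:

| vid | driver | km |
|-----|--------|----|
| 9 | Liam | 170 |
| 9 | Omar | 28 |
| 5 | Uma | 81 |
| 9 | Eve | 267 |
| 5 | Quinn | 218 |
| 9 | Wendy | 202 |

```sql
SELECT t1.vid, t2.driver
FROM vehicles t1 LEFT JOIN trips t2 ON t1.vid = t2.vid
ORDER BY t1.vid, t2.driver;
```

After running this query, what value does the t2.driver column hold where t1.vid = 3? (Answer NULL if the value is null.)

NULL

LEFT JOIN keeps every row from `vehicles`; unmatched rows get NULL for `trips`'s columns.
Matching on t1.vid = t2.vid.
- vid=9: 4 matching t2 row(s), so 4 row(s) emitted.
- vid=9: 4 matching t2 row(s), so 4 row(s) emitted.
- vid=8: no t2 row matches, row kept with t2 columns NULL.
- vid=3: no t2 row matches, row kept with t2 columns NULL.
- vid=9: 4 matching t2 row(s), so 4 row(s) emitted.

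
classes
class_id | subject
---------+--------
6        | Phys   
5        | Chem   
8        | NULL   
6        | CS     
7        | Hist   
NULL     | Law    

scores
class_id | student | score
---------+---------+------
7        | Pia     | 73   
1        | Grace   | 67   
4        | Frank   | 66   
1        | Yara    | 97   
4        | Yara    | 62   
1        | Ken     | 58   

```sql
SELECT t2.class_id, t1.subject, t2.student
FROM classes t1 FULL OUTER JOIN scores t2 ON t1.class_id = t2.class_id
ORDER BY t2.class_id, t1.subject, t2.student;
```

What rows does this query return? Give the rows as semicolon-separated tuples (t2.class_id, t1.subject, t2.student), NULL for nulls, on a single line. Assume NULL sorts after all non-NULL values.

(1, NULL, Grace); (1, NULL, Ken); (1, NULL, Yara); (4, NULL, Frank); (4, NULL, Yara); (7, Hist, Pia); (NULL, CS, NULL); (NULL, Chem, NULL); (NULL, Law, NULL); (NULL, Phys, NULL); (NULL, NULL, NULL)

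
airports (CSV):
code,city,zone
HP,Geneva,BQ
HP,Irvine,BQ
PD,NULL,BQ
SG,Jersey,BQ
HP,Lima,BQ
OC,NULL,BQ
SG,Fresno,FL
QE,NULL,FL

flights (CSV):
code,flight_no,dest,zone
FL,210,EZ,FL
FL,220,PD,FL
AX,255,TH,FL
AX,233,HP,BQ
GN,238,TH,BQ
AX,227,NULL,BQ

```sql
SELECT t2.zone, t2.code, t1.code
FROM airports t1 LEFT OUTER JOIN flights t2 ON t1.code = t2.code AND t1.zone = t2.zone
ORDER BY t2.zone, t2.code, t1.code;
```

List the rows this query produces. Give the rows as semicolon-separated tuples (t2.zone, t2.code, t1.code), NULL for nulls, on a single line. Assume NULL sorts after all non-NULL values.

LEFT JOIN keeps every row from `airports`; unmatched rows get NULL for `flights`'s columns.
Matching on t1.code = t2.code AND t1.zone = t2.zone.
- t1 row (code=HP, zone=BQ): no match → kept, t2 columns NULL.
- t1 row (code=HP, zone=BQ): no match → kept, t2 columns NULL.
- t1 row (code=PD, zone=BQ): no match → kept, t2 columns NULL.
- t1 row (code=SG, zone=BQ): no match → kept, t2 columns NULL.
- t1 row (code=HP, zone=BQ): no match → kept, t2 columns NULL.
- t1 row (code=OC, zone=BQ): no match → kept, t2 columns NULL.
- t1 row (code=SG, zone=FL): no match → kept, t2 columns NULL.
- t1 row (code=QE, zone=FL): no match → kept, t2 columns NULL.
After projecting and ordering:
t2.zone | t2.code | t1.code
NULL | NULL | HP
NULL | NULL | HP
NULL | NULL | HP
NULL | NULL | OC
NULL | NULL | PD
NULL | NULL | QE
NULL | NULL | SG
NULL | NULL | SG

(NULL, NULL, HP); (NULL, NULL, HP); (NULL, NULL, HP); (NULL, NULL, OC); (NULL, NULL, PD); (NULL, NULL, QE); (NULL, NULL, SG); (NULL, NULL, SG)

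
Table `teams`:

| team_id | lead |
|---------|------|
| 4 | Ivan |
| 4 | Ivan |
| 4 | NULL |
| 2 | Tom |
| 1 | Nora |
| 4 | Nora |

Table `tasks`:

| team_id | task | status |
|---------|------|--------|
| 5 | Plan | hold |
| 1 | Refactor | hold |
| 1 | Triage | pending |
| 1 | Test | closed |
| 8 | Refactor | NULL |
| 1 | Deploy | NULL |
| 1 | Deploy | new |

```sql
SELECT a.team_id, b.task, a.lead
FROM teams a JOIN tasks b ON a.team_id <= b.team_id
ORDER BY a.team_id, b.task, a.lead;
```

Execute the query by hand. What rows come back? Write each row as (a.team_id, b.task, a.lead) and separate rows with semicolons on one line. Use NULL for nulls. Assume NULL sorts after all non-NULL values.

INNER JOIN keeps only pairs where the ON condition holds.
Matching on a.team_id <= b.team_id.
Matched pairs: 17.

(1, Deploy, Nora); (1, Deploy, Nora); (1, Plan, Nora); (1, Refactor, Nora); (1, Refactor, Nora); (1, Test, Nora); (1, Triage, Nora); (2, Plan, Tom); (2, Refactor, Tom); (4, Plan, Ivan); (4, Plan, Ivan); (4, Plan, Nora); (4, Plan, NULL); (4, Refactor, Ivan); (4, Refactor, Ivan); (4, Refactor, Nora); (4, Refactor, NULL)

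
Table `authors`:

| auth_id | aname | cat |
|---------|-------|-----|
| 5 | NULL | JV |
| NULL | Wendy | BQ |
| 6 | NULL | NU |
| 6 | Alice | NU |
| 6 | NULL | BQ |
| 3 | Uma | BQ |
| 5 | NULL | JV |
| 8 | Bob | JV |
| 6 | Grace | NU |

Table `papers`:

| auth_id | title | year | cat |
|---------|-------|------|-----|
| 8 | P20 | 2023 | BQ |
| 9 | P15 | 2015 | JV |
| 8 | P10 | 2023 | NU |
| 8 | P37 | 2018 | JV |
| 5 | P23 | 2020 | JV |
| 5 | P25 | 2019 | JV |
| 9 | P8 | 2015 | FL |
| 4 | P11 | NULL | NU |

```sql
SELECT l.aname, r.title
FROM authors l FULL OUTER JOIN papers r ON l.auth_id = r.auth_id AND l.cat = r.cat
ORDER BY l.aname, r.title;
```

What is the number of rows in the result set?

FULL OUTER JOIN keeps every row from both sides; unmatched rows get NULL for the other side's columns.
Matching on l.auth_id = r.auth_id AND l.cat = r.cat. A NULL in a compared column never satisfies the condition.
- l row (auth_id=5, cat=JV): matches 2 r row(s) → 2 output row(s).
- l row (auth_id=NULL, cat=BQ): no match → kept, r columns NULL.
- l row (auth_id=6, cat=NU): no match → kept, r columns NULL.
- l row (auth_id=6, cat=NU): no match → kept, r columns NULL.
- l row (auth_id=6, cat=BQ): no match → kept, r columns NULL.
- l row (auth_id=3, cat=BQ): no match → kept, r columns NULL.
- l row (auth_id=5, cat=JV): matches 2 r row(s) → 2 output row(s).
- l row (auth_id=8, cat=JV): matches 1 r row(s) → 1 output row(s).
- l row (auth_id=6, cat=NU): no match → kept, r columns NULL.
- 5 row(s) from r found no l partner → padded with NULL.
Total: 5 matched + 11 padded = 16 rows.

16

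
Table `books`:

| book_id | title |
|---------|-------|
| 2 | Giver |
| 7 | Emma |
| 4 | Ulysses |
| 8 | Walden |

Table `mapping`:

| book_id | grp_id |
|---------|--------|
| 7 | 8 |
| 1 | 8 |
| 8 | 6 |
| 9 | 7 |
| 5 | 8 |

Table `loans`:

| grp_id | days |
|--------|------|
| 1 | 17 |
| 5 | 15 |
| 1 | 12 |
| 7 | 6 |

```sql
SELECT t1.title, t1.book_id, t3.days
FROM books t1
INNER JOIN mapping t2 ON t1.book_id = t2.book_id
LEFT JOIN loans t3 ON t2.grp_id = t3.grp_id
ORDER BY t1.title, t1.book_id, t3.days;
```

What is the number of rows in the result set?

Joins associate left-to-right: books INNER JOIN mapping on book_id gives 2 intermediate row(s).
Then LEFT JOIN `loans t3` on grp_id: each of those 2 rows is kept; rows whose t2.grp_id has no match in t3 get NULL for t3's columns.
Result: 2 row(s).

2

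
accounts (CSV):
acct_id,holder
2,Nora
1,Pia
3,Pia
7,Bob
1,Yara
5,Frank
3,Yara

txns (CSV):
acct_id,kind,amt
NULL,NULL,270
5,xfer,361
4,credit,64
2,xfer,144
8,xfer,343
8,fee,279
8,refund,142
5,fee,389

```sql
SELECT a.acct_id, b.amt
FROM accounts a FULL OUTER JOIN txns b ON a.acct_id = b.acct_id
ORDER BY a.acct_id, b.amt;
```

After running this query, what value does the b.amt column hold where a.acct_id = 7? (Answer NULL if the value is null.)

NULL

FULL OUTER JOIN keeps every row from both sides; unmatched rows get NULL for the other side's columns.
Matching on a.acct_id = b.acct_id. A NULL in a compared column never satisfies the condition.
Matched pairs: 3; unmatched a rows kept: 5; unmatched b rows kept: 5.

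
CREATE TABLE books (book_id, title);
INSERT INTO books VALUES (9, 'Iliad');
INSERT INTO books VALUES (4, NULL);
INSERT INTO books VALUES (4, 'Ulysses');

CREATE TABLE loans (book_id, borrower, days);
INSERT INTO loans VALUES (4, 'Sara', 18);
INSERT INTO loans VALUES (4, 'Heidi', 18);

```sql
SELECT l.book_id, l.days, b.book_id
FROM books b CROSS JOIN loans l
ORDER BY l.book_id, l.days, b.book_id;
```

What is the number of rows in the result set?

CROSS JOIN pairs every row of `books` with every row of `loans`: 3 × 2 = 6 rows.

6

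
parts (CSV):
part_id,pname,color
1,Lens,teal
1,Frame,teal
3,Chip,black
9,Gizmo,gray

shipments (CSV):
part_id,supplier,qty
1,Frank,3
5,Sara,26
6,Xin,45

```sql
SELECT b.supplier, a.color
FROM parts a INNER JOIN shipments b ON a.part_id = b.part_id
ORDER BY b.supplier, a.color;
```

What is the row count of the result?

INNER JOIN keeps only pairs where the ON condition holds.
Matching on a.part_id = b.part_id.
- a row (part_id=1): matches 1 b row(s) → 1 output row(s).
- a row (part_id=1): matches 1 b row(s) → 1 output row(s).
- a row (part_id=3): no match → dropped.
- a row (part_id=9): no match → dropped.
Total: 2 rows.

2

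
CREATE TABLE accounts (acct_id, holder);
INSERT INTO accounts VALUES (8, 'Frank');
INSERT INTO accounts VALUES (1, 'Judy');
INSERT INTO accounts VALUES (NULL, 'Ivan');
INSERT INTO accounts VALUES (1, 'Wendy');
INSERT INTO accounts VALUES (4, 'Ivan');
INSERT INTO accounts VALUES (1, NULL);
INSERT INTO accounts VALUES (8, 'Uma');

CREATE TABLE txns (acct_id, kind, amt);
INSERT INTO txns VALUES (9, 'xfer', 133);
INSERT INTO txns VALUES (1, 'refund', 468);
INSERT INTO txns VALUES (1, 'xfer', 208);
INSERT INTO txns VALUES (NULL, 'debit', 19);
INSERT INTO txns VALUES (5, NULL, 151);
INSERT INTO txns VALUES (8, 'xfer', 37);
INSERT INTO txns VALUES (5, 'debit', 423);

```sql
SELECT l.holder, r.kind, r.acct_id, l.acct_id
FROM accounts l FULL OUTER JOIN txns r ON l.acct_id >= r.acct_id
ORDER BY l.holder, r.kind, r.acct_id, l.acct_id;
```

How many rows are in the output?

FULL OUTER JOIN keeps every row from both sides; unmatched rows get NULL for the other side's columns.
Matching on l.acct_id >= r.acct_id. A NULL in a compared column never satisfies the condition.
Matched pairs: 18; unmatched l rows kept: 1; unmatched r rows kept: 2.
Total: 18 matched + 3 padded = 21 rows.

21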